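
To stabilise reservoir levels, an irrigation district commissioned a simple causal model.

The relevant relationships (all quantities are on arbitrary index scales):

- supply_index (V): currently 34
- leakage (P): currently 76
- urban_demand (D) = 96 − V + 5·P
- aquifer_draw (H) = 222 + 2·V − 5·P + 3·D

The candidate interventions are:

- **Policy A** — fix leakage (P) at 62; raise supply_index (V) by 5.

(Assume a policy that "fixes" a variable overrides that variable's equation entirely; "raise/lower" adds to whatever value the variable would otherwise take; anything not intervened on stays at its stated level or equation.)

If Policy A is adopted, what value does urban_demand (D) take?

Policy A (P := 62, V + 5):
  V = 34 + 5 = 39
  P = 62
  D = 96 − 39 + 5·62 = 367

367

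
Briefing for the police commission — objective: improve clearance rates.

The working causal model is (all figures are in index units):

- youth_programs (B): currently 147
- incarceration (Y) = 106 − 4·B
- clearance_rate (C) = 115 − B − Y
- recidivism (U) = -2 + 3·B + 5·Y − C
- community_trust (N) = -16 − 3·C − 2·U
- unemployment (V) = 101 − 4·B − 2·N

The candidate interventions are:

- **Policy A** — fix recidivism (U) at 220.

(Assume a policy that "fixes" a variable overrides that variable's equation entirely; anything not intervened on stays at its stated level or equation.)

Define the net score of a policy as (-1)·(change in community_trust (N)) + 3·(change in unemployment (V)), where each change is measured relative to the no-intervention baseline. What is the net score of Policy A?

Baseline:
  B = 147
  Y = 106 − 4·147 = -482
  C = 115 − 147 − (-482) = 450
  U = -2 + 3·147 + 5·(-482) − 450 = -2421
  N = -16 − 3·450 − 2·(-2421) = 3476
  V = 101 − 4·147 − 2·3476 = -7439
Policy A (U := 220):
  B = 147
  Y = 106 − 4·147 = -482
  C = 115 − 147 − (-482) = 450
  U = 220
  N = -16 − 3·450 − 2·220 = -1806
  V = 101 − 4·147 − 2·(-1806) = 3125
ΔN = -1806 − 3476 = -5282; ΔV = 3125 − (-7439) = 10564
Score = (-1)·(-5282) + 3·10564 = 36974

36974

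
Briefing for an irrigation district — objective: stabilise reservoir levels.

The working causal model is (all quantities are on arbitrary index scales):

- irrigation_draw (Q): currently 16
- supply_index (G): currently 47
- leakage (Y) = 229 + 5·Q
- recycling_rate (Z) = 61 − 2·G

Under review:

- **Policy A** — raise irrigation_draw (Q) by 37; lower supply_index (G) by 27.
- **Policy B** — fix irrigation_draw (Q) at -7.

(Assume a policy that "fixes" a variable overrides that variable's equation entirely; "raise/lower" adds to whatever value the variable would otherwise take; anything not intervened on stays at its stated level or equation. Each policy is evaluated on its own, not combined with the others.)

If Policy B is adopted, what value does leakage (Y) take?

194

Policy B (Q := -7):
  Q = -7
  Y = 229 + 5·(-7) = 194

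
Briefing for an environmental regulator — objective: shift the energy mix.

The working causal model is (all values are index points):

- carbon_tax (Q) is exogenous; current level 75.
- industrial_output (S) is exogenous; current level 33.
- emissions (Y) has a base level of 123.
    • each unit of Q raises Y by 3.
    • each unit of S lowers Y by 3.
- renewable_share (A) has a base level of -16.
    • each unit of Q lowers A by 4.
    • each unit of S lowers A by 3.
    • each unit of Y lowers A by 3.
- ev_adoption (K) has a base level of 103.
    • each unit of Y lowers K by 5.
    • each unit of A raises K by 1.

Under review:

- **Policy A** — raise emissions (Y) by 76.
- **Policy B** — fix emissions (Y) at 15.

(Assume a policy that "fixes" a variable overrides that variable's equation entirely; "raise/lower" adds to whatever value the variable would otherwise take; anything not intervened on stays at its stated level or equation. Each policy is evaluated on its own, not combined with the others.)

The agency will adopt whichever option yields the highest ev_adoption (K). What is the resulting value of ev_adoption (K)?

Policy A (Y + 76):
  Q = 75
  S = 33
  Y = 123 + 3·75 − 3·33 (+76 from intervention) = 325
  A = -16 − 4·75 − 3·33 − 3·325 = -1390
  K = 103 − 5·325 + (-1390) = -2912
Policy B (Y := 15):
  Q = 75
  S = 33
  Y = 15
  A = -16 − 4·75 − 3·33 − 3·15 = -460
  K = 103 − 5·15 + (-460) = -432
Comparing — Policy A: K=-2912, Policy B: K=-432. Highest is -432 (Policy B).

-432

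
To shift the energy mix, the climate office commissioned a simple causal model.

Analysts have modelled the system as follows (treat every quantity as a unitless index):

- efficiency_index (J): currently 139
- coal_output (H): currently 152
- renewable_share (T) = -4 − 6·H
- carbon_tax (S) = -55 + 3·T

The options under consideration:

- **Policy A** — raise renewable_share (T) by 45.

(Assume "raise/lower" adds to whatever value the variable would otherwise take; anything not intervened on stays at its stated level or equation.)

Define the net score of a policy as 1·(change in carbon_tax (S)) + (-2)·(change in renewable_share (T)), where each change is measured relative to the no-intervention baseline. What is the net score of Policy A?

Baseline:
  H = 152
  T = -4 − 6·152 = -916
  S = -55 + 3·(-916) = -2803
Policy A (T + 45):
  H = 152
  T = -4 − 6·152 (+45 from intervention) = -871
  S = -55 + 3·(-871) = -2668
ΔS = -2668 − (-2803) = 135; ΔT = -871 − (-916) = 45
Score = 1·135 + (-2)·45 = 45

45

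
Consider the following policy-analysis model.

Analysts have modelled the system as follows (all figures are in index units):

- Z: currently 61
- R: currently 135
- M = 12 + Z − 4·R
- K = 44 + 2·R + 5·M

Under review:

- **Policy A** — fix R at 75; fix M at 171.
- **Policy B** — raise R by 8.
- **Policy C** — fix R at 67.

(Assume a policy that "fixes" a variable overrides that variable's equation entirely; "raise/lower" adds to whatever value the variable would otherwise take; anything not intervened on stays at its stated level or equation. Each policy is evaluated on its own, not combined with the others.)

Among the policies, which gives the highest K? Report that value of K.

1049

Policy A (R := 75, M := 171):
  Z = 61
  R = 75
  M = 171
  K = 44 + 2·75 + 5·171 = 1049
Policy B (R + 8):
  Z = 61
  R = 135 + 8 = 143
  M = 12 + 61 − 4·143 = -499
  K = 44 + 2·143 + 5·(-499) = -2165
Policy C (R := 67):
  Z = 61
  R = 67
  M = 12 + 61 − 4·67 = -195
  K = 44 + 2·67 + 5·(-195) = -797
Comparing — Policy A: K=1049, Policy B: K=-2165, Policy C: K=-797. Highest is 1049 (Policy A).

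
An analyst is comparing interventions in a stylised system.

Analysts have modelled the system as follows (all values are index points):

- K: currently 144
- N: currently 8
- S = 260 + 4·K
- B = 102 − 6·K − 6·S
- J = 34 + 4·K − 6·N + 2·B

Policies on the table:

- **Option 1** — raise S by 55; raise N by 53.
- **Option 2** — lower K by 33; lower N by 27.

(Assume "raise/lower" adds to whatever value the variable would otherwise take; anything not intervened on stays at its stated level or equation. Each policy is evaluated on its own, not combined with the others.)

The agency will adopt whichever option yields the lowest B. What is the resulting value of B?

-6108

Option 1 (S + 55, N + 53):
  K = 144
  S = 260 + 4·144 (+55 from intervention) = 891
  B = 102 − 6·144 − 6·891 = -6108
Option 2 (K − 33, N − 27):
  K = 144 − 33 = 111
  S = 260 + 4·111 = 704
  B = 102 − 6·111 − 6·704 = -4788
Comparing — Option 1: B=-6108, Option 2: B=-4788. Lowest is -6108 (Option 1).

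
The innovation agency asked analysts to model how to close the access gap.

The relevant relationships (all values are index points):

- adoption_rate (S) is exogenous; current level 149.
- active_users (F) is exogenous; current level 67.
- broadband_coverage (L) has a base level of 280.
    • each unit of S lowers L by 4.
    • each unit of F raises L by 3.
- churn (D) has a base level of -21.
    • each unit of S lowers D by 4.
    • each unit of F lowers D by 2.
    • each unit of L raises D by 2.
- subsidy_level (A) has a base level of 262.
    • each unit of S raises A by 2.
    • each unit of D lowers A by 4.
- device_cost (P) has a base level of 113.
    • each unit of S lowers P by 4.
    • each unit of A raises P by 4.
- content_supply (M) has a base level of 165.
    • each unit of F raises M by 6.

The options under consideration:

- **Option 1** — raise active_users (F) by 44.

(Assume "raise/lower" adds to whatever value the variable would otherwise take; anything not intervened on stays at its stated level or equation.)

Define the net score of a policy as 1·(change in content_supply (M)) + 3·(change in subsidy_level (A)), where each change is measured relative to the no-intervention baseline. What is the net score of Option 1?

-1848

Baseline:
  S = 149
  F = 67
  L = 280 − 4·149 + 3·67 = -115
  D = -21 − 4·149 − 2·67 + 2·(-115) = -981
  A = 262 + 2·149 − 4·(-981) = 4484
  M = 165 + 6·67 = 567
Option 1 (F + 44):
  S = 149
  F = 67 + 44 = 111
  L = 280 − 4·149 + 3·111 = 17
  D = -21 − 4·149 − 2·111 + 2·17 = -805
  A = 262 + 2·149 − 4·(-805) = 3780
  M = 165 + 6·111 = 831
ΔM = 831 − 567 = 264; ΔA = 3780 − 4484 = -704
Score = 1·264 + 3·(-704) = -1848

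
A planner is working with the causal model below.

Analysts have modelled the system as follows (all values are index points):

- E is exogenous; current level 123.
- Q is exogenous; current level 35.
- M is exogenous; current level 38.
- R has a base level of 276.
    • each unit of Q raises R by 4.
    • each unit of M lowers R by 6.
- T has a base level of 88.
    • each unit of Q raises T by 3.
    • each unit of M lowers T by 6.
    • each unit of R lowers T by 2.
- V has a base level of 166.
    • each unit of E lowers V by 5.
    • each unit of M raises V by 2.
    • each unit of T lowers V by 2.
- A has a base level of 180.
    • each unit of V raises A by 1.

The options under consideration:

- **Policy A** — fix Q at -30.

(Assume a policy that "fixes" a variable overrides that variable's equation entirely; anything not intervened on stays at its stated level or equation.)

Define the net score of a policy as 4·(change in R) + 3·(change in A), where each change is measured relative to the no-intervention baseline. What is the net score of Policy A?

Baseline:
  E = 123
  Q = 35
  M = 38
  R = 276 + 4·35 − 6·38 = 188
  T = 88 + 3·35 − 6·38 − 2·188 = -411
  V = 166 − 5·123 + 2·38 − 2·(-411) = 449
  A = 180 + 449 = 629
Policy A (Q := -30):
  E = 123
  Q = -30
  M = 38
  R = 276 + 4·(-30) − 6·38 = -72
  T = 88 + 3·(-30) − 6·38 − 2·(-72) = -86
  V = 166 − 5·123 + 2·38 − 2·(-86) = -201
  A = 180 + (-201) = -21
ΔR = -72 − 188 = -260; ΔA = -21 − 629 = -650
Score = 4·(-260) + 3·(-650) = -2990

-2990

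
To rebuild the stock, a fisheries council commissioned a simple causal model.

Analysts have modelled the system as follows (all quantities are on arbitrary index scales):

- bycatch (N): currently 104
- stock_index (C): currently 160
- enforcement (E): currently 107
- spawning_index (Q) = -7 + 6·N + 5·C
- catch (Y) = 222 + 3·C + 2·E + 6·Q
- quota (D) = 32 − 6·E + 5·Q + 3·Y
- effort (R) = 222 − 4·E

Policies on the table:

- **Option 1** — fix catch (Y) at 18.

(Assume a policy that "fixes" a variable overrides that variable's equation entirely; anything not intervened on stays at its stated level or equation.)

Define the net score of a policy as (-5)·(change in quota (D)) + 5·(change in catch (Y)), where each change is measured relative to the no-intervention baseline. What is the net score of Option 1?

94000

Baseline:
  N = 104
  C = 160
  E = 107
  Q = -7 + 6·104 + 5·160 = 1417
  Y = 222 + 3·160 + 2·107 + 6·1417 = 9418
  D = 32 − 6·107 + 5·1417 + 3·9418 = 34729
Option 1 (Y := 18):
  N = 104
  C = 160
  E = 107
  Q = -7 + 6·104 + 5·160 = 1417
  Y = 18
  D = 32 − 6·107 + 5·1417 + 3·18 = 6529
ΔD = 6529 − 34729 = -28200; ΔY = 18 − 9418 = -9400
Score = (-5)·(-28200) + 5·(-9400) = 94000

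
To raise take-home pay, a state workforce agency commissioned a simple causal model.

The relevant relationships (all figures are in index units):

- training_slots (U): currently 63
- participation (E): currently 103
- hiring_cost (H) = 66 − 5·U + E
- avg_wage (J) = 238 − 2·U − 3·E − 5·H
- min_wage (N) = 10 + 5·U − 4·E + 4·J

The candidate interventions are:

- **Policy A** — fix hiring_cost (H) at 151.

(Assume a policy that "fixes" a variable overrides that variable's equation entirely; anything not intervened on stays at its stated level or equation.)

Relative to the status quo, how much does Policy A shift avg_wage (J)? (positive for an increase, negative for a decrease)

-1485

Baseline:
  U = 63
  E = 103
  H = 66 − 5·63 + 103 = -146
  J = 238 − 2·63 − 3·103 − 5·(-146) = 533
Policy A (H := 151):
  U = 63
  E = 103
  H = 151
  J = 238 − 2·63 − 3·103 − 5·151 = -952
Change in J: -952 − 533 = -1485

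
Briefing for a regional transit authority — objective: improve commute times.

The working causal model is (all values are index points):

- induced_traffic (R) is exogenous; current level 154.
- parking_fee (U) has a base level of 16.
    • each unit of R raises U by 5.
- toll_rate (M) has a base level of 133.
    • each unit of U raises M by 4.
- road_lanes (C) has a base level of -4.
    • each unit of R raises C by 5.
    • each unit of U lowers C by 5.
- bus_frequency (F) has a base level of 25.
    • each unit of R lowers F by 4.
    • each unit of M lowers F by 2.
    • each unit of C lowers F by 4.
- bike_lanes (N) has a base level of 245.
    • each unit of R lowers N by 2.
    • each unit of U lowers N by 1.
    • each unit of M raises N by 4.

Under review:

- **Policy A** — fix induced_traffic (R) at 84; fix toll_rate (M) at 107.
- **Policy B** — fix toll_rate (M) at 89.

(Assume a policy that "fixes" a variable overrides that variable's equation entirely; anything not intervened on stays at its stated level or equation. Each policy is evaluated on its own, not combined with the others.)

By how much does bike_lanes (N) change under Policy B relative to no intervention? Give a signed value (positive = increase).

Baseline:
  R = 154
  U = 16 + 5·154 = 786
  M = 133 + 4·786 = 3277
  N = 245 − 2·154 − 786 + 4·3277 = 12259
Policy B (M := 89):
  R = 154
  U = 16 + 5·154 = 786
  M = 89
  N = 245 − 2·154 − 786 + 4·89 = -493
Change in N: -493 − 12259 = -12752

-12752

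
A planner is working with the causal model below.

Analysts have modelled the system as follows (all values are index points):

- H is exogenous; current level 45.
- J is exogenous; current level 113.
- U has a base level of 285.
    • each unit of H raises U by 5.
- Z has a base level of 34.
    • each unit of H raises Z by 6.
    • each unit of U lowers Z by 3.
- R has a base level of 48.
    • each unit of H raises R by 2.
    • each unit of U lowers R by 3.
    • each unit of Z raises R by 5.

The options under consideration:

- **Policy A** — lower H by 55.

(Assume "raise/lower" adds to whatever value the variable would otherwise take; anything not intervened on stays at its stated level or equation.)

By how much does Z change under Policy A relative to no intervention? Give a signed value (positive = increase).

495

Baseline:
  H = 45
  U = 285 + 5·45 = 510
  Z = 34 + 6·45 − 3·510 = -1226
Policy A (H − 55):
  H = 45 − 55 = -10
  U = 285 + 5·(-10) = 235
  Z = 34 + 6·(-10) − 3·235 = -731
Change in Z: -731 − (-1226) = 495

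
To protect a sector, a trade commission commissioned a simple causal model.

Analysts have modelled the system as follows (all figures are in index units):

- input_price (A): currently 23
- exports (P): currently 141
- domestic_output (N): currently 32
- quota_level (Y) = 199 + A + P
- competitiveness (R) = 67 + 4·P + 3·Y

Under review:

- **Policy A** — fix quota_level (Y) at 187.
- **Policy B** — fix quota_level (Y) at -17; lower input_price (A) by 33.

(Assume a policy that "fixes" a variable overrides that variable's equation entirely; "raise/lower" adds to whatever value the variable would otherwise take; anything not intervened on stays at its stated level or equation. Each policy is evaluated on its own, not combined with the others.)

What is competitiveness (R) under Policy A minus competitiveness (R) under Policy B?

Policy A (Y := 187):
  A = 23
  P = 141
  Y = 187
  R = 67 + 4·141 + 3·187 = 1192
Policy B (Y := -17, A − 33):
  A = 23 − 33 = -10
  P = 141
  Y = -17
  R = 67 + 4·141 + 3·(-17) = 580
R: 1192 − 580 = 612

612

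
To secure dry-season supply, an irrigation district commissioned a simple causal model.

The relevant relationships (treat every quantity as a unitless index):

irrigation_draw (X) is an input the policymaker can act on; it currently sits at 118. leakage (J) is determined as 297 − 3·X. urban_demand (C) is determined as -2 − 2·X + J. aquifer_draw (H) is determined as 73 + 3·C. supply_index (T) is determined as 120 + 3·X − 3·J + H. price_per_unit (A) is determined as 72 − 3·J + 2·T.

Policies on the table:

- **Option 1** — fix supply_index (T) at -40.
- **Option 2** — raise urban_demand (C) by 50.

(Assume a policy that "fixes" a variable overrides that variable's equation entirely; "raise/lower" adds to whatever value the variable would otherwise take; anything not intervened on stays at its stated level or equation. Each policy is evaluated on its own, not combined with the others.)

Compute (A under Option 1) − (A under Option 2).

Option 1 (T := -40):
  X = 118
  J = 297 − 3·118 = -57
  C = -2 − 2·118 + (-57) = -295
  H = 73 + 3·(-295) = -812
  T = -40
  A = 72 − 3·(-57) + 2·(-40) = 163
Option 2 (C + 50):
  X = 118
  J = 297 − 3·118 = -57
  C = -2 − 2·118 + (-57) (+50 from intervention) = -245
  H = 73 + 3·(-245) = -662
  T = 120 + 3·118 − 3·(-57) + (-662) = -17
  A = 72 − 3·(-57) + 2·(-17) = 209
A: 163 − 209 = -46

-46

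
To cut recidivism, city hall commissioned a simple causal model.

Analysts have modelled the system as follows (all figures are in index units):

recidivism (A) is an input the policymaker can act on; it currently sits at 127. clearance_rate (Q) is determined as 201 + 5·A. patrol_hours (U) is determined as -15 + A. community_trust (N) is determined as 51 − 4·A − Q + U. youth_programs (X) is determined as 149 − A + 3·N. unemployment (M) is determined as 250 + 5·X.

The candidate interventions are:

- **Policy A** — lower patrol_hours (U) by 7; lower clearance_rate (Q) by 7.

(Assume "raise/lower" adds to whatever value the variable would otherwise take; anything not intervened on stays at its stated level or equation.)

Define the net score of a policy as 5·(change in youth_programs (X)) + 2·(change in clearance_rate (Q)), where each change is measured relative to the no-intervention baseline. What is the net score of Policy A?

Baseline:
  A = 127
  Q = 201 + 5·127 = 836
  U = -15 + 127 = 112
  N = 51 − 4·127 − 836 + 112 = -1181
  X = 149 − 127 + 3·(-1181) = -3521
Policy A (U − 7, Q − 7):
  A = 127
  Q = 201 + 5·127 (−7 from intervention) = 829
  U = -15 + 127 (−7 from intervention) = 105
  N = 51 − 4·127 − 829 + 105 = -1181
  X = 149 − 127 + 3·(-1181) = -3521
ΔX = -3521 − (-3521) = 0; ΔQ = 829 − 836 = -7
Score = 5·0 + 2·(-7) = -14

-14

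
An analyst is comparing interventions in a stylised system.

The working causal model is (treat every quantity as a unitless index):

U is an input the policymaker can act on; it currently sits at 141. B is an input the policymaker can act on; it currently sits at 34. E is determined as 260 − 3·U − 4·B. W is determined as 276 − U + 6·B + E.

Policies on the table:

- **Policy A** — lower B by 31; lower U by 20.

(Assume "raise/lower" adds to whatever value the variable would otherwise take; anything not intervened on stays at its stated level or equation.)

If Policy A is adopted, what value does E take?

-115

Policy A (B − 31, U − 20):
  U = 141 − 20 = 121
  B = 34 − 31 = 3
  E = 260 − 3·121 − 4·3 = -115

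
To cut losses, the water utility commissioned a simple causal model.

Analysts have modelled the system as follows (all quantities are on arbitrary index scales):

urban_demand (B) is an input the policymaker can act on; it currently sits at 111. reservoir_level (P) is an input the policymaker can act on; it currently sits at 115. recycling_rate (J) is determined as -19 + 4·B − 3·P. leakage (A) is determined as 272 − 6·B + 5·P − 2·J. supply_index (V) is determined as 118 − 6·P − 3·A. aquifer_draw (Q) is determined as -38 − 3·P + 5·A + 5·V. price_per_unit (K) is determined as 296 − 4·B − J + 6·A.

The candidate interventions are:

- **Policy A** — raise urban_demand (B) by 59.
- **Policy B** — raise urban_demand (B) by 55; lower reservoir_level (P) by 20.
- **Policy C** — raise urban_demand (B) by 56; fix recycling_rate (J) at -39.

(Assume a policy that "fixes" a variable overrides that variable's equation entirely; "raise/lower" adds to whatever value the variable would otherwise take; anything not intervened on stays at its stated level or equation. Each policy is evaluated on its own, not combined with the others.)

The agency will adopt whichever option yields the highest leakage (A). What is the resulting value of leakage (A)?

-77

Policy A (B + 59):
  B = 111 + 59 = 170
  P = 115
  J = -19 + 4·170 − 3·115 = 316
  A = 272 − 6·170 + 5·115 − 2·316 = -805
Policy B (B + 55, P − 20):
  B = 111 + 55 = 166
  P = 115 − 20 = 95
  J = -19 + 4·166 − 3·95 = 360
  A = 272 − 6·166 + 5·95 − 2·360 = -969
Policy C (B + 56, J := -39):
  B = 111 + 56 = 167
  P = 115
  J = -39
  A = 272 − 6·167 + 5·115 − 2·(-39) = -77
Comparing — Policy A: A=-805, Policy B: A=-969, Policy C: A=-77. Highest is -77 (Policy C).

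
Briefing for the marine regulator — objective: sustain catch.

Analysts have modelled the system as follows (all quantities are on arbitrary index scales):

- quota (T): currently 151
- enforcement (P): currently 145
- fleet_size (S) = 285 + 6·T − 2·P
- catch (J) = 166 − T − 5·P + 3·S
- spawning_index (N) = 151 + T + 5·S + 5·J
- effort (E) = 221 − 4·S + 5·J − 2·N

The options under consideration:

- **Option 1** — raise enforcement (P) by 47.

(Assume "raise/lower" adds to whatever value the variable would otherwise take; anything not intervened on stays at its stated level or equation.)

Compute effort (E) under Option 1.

Option 1 (P + 47):
  T = 151
  P = 145 + 47 = 192
  S = 285 + 6·151 − 2·192 = 807
  J = 166 − 151 − 5·192 + 3·807 = 1476
  N = 151 + 151 + 5·807 + 5·1476 = 11717
  E = 221 − 4·807 + 5·1476 − 2·11717 = -19061

-19061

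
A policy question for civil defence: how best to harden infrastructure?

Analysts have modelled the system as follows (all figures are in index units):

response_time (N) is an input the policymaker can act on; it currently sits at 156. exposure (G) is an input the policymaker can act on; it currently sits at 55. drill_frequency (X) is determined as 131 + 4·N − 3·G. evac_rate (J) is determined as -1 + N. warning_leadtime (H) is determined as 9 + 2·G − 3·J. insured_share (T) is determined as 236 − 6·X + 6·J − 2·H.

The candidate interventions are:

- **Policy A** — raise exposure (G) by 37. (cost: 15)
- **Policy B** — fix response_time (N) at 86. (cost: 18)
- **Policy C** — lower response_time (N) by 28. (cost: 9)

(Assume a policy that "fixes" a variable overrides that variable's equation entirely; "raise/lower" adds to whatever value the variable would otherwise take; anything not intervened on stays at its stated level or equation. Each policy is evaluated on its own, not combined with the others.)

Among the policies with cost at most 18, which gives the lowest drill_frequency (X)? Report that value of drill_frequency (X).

310

Policy A (G + 37):
  N = 156
  G = 55 + 37 = 92
  X = 131 + 4·156 − 3·92 = 479
Policy B (N := 86):
  N = 86
  G = 55
  X = 131 + 4·86 − 3·55 = 310
Policy C (N − 28):
  N = 156 − 28 = 128
  G = 55
  X = 131 + 4·128 − 3·55 = 478
Comparing — Policy A: X=479, Policy B: X=310, Policy C: X=478. Lowest is 310 (Policy B).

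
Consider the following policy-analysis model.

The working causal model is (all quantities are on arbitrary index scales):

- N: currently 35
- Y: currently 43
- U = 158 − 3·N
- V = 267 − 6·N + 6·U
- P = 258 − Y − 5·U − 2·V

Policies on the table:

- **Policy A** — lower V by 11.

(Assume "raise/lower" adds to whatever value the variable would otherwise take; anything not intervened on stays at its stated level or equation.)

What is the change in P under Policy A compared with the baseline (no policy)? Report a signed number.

22

Baseline:
  N = 35
  Y = 43
  U = 158 − 3·35 = 53
  V = 267 − 6·35 + 6·53 = 375
  P = 258 − 43 − 5·53 − 2·375 = -800
Policy A (V − 11):
  N = 35
  Y = 43
  U = 158 − 3·35 = 53
  V = 267 − 6·35 + 6·53 (−11 from intervention) = 364
  P = 258 − 43 − 5·53 − 2·364 = -778
Change in P: -778 − (-800) = 22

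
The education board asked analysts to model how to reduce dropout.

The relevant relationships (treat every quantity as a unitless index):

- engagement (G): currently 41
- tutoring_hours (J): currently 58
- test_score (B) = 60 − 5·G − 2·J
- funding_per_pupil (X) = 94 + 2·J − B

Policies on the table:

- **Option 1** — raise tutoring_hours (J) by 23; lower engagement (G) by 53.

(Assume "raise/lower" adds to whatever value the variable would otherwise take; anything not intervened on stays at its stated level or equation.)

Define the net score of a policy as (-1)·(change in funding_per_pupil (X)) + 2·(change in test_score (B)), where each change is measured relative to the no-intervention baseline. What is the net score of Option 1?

611

Baseline:
  G = 41
  J = 58
  B = 60 − 5·41 − 2·58 = -261
  X = 94 + 2·58 − (-261) = 471
Option 1 (J + 23, G − 53):
  G = 41 − 53 = -12
  J = 58 + 23 = 81
  B = 60 − 5·(-12) − 2·81 = -42
  X = 94 + 2·81 − (-42) = 298
ΔX = 298 − 471 = -173; ΔB = -42 − (-261) = 219
Score = (-1)·(-173) + 2·219 = 611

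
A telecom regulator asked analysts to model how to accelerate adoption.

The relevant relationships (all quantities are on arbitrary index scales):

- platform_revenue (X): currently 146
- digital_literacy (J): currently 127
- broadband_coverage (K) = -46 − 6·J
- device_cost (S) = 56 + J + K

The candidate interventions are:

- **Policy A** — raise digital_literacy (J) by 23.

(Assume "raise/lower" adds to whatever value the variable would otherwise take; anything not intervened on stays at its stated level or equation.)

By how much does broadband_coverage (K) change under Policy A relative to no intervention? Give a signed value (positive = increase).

-138

Baseline:
  J = 127
  K = -46 − 6·127 = -808
Policy A (J + 23):
  J = 127 + 23 = 150
  K = -46 − 6·150 = -946
Change in K: -946 − (-808) = -138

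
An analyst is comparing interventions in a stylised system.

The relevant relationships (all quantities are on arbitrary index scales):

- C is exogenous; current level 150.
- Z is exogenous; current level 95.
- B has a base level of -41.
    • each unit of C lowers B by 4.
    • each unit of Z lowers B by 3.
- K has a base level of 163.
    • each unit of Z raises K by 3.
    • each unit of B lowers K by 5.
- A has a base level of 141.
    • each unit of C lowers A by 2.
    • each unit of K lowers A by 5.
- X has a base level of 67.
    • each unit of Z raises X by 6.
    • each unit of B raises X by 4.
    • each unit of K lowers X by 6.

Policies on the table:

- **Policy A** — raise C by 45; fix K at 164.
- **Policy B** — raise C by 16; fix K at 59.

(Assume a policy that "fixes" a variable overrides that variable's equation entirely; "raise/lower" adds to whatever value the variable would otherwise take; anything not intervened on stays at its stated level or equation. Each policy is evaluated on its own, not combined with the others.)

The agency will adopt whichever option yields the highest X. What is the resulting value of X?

-3677

Policy A (C + 45, K := 164):
  C = 150 + 45 = 195
  Z = 95
  B = -41 − 4·195 − 3·95 = -1106
  K = 164
  X = 67 + 6·95 + 4·(-1106) − 6·164 = -4771
Policy B (C + 16, K := 59):
  C = 150 + 16 = 166
  Z = 95
  B = -41 − 4·166 − 3·95 = -990
  K = 59
  X = 67 + 6·95 + 4·(-990) − 6·59 = -3677
Comparing — Policy A: X=-4771, Policy B: X=-3677. Highest is -3677 (Policy B).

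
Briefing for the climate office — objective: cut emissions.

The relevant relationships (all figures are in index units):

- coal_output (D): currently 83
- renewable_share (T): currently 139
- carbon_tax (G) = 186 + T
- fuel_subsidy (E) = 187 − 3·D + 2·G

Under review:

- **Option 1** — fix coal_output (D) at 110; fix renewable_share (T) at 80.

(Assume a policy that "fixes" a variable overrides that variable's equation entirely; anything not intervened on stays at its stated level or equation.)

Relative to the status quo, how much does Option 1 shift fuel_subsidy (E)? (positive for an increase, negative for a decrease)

-199

Baseline:
  D = 83
  T = 139
  G = 186 + 139 = 325
  E = 187 − 3·83 + 2·325 = 588
Option 1 (D := 110, T := 80):
  D = 110
  T = 80
  G = 186 + 80 = 266
  E = 187 − 3·110 + 2·266 = 389
Change in E: 389 − 588 = -199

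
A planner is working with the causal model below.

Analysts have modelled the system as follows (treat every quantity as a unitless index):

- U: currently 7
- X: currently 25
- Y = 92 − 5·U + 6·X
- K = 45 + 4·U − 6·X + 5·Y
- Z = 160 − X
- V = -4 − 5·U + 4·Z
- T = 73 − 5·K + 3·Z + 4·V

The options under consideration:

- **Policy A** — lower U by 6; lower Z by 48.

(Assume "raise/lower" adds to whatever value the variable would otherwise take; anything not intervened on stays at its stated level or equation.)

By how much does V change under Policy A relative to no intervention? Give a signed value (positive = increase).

Baseline:
  U = 7
  X = 25
  Z = 160 − 25 = 135
  V = -4 − 5·7 + 4·135 = 501
Policy A (U − 6, Z − 48):
  U = 7 − 6 = 1
  X = 25
  Z = 160 − 25 (−48 from intervention) = 87
  V = -4 − 5·1 + 4·87 = 339
Change in V: 339 − 501 = -162

-162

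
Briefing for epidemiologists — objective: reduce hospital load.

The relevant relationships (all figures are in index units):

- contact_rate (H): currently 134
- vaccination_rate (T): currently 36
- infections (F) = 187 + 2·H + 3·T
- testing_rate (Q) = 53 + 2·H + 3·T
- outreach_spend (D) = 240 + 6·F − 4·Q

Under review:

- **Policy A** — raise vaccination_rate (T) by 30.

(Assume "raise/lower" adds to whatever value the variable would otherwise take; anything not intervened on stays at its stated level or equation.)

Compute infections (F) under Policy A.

Policy A (T + 30):
  H = 134
  T = 36 + 30 = 66
  F = 187 + 2·134 + 3·66 = 653

653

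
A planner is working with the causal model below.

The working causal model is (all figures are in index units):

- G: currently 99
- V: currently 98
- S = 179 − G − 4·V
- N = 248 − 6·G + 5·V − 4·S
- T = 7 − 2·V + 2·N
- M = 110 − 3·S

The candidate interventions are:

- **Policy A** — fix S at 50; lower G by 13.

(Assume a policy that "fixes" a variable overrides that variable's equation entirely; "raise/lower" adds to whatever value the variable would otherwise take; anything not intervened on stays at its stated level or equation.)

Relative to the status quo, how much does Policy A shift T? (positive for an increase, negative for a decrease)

Baseline:
  G = 99
  V = 98
  S = 179 − 99 − 4·98 = -312
  N = 248 − 6·99 + 5·98 − 4·(-312) = 1392
  T = 7 − 2·98 + 2·1392 = 2595
Policy A (S := 50, G − 13):
  G = 99 − 13 = 86
  V = 98
  S = 50
  N = 248 − 6·86 + 5·98 − 4·50 = 22
  T = 7 − 2·98 + 2·22 = -145
Change in T: -145 − 2595 = -2740

-2740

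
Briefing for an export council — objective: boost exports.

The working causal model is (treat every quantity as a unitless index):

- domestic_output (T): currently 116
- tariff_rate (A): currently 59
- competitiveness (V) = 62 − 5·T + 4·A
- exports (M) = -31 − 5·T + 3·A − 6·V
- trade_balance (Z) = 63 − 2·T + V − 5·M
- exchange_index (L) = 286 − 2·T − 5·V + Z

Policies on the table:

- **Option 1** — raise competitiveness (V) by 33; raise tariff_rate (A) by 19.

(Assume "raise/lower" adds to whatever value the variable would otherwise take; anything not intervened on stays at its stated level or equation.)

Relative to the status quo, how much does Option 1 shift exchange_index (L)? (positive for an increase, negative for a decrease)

2549

Baseline:
  T = 116
  A = 59
  V = 62 − 5·116 + 4·59 = -282
  M = -31 − 5·116 + 3·59 − 6·(-282) = 1258
  Z = 63 − 2·116 + (-282) − 5·1258 = -6741
  L = 286 − 2·116 − 5·(-282) + (-6741) = -5277
Option 1 (V + 33, A + 19):
  T = 116
  A = 59 + 19 = 78
  V = 62 − 5·116 + 4·78 (+33 from intervention) = -173
  M = -31 − 5·116 + 3·78 − 6·(-173) = 661
  Z = 63 − 2·116 + (-173) − 5·661 = -3647
  L = 286 − 2·116 − 5·(-173) + (-3647) = -2728
Change in L: -2728 − (-5277) = 2549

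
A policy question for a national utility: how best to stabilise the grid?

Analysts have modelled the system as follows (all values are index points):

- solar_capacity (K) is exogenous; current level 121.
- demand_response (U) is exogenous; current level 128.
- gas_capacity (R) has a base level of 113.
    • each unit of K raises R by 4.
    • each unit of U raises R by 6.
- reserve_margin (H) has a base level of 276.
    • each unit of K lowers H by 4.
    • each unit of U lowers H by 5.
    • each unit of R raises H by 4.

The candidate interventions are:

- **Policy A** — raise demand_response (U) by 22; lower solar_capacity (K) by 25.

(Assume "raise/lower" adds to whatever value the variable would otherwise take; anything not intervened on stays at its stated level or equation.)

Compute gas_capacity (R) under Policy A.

Policy A (U + 22, K − 25):
  K = 121 − 25 = 96
  U = 128 + 22 = 150
  R = 113 + 4·96 + 6·150 = 1397

1397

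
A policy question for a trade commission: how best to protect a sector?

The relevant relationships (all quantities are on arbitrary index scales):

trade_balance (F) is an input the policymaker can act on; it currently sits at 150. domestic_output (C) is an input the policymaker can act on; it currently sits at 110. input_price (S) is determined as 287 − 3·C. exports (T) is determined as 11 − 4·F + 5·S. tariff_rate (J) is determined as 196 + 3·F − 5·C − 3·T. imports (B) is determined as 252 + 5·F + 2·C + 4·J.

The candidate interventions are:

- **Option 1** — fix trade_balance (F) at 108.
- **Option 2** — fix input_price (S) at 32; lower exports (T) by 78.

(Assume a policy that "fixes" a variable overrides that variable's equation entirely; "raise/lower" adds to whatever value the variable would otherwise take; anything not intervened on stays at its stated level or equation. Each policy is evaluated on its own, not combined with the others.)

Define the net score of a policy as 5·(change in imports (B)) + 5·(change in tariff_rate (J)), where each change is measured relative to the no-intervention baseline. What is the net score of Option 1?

-16800

Baseline:
  F = 150
  C = 110
  S = 287 − 3·110 = -43
  T = 11 − 4·150 + 5·(-43) = -804
  J = 196 + 3·150 − 5·110 − 3·(-804) = 2508
  B = 252 + 5·150 + 2·110 + 4·2508 = 11254
Option 1 (F := 108):
  F = 108
  C = 110
  S = 287 − 3·110 = -43
  T = 11 − 4·108 + 5·(-43) = -636
  J = 196 + 3·108 − 5·110 − 3·(-636) = 1878
  B = 252 + 5·108 + 2·110 + 4·1878 = 8524
ΔB = 8524 − 11254 = -2730; ΔJ = 1878 − 2508 = -630
Score = 5·(-2730) + 5·(-630) = -16800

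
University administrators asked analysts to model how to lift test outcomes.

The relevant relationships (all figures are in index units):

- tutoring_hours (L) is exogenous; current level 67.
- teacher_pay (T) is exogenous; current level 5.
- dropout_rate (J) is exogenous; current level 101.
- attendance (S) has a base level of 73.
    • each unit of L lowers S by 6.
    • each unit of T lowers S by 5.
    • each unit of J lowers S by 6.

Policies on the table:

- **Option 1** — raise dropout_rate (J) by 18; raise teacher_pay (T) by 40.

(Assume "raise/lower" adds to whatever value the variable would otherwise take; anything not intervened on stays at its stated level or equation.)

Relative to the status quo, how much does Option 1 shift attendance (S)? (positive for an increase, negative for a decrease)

Baseline:
  L = 67
  T = 5
  J = 101
  S = 73 − 6·67 − 5·5 − 6·101 = -960
Option 1 (J + 18, T + 40):
  L = 67
  T = 5 + 40 = 45
  J = 101 + 18 = 119
  S = 73 − 6·67 − 5·45 − 6·119 = -1268
Change in S: -1268 − (-960) = -308

-308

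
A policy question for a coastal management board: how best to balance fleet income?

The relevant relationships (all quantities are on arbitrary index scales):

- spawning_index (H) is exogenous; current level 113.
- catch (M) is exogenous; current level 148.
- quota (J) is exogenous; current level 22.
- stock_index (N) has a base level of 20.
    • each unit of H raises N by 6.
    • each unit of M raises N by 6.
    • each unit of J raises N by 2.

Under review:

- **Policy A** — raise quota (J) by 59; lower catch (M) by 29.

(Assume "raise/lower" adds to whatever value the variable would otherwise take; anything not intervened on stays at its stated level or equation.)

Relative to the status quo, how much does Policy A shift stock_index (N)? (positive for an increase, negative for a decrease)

-56

Baseline:
  H = 113
  M = 148
  J = 22
  N = 20 + 6·113 + 6·148 + 2·22 = 1630
Policy A (J + 59, M − 29):
  H = 113
  M = 148 − 29 = 119
  J = 22 + 59 = 81
  N = 20 + 6·113 + 6·119 + 2·81 = 1574
Change in N: 1574 − 1630 = -56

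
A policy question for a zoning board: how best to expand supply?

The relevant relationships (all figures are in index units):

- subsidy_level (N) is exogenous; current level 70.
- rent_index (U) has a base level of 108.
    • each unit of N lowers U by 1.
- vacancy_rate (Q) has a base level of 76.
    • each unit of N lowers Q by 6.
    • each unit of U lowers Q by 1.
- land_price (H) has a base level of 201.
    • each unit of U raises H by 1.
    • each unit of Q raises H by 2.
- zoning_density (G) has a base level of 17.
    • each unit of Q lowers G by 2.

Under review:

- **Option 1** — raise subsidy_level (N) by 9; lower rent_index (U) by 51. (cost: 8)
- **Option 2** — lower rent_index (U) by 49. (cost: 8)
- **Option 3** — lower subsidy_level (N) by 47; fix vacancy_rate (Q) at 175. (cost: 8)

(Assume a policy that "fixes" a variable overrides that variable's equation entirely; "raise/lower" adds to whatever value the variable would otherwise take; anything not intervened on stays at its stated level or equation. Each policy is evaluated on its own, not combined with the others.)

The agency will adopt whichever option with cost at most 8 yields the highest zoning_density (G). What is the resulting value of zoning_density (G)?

769

Option 1 (N + 9, U − 51):
  N = 70 + 9 = 79
  U = 108 − 79 (−51 from intervention) = -22
  Q = 76 − 6·79 − (-22) = -376
  G = 17 − 2·(-376) = 769
Option 2 (U − 49):
  N = 70
  U = 108 − 70 (−49 from intervention) = -11
  Q = 76 − 6·70 − (-11) = -333
  G = 17 − 2·(-333) = 683
Option 3 (N − 47, Q := 175):
  N = 70 − 47 = 23
  U = 108 − 23 = 85
  Q = 175
  G = 17 − 2·175 = -333
Comparing — Option 1: G=769, Option 2: G=683, Option 3: G=-333. Highest is 769 (Option 1).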